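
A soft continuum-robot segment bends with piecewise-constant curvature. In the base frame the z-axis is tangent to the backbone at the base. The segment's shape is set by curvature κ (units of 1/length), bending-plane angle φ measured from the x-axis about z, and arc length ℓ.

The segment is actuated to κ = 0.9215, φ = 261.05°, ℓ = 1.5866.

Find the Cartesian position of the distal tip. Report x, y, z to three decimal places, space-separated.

-0.151 -0.956 1.079

θ = κ·ℓ = 0.9215 × 1.5866 = 1.46205 rad
ρ = (1 − cos θ)/κ = (1 − 0.10853)/0.9215 = 0.96741
z = sin θ / κ = 0.99409/0.9215 = 1.07878
x = ρ cos φ = 0.96741 × cos(261.05°) = -0.15050
y = ρ sin φ = 0.96741 × sin(261.05°) = -0.95563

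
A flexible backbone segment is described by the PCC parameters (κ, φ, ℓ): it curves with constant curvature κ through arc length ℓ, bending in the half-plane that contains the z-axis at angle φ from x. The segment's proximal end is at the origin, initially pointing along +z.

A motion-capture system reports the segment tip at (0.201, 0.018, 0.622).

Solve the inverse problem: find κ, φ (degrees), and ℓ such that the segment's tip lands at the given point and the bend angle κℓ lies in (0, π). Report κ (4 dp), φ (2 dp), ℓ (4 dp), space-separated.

ρ = √(x²+y²) = √(0.201² + 0.018²) = 0.20180
φ = atan2(y, x) mod 360° = atan2(0.018, 0.201) = 5.1173°
|p|² = ρ² + z² = 0.20180² + 0.622² = 0.42761
κ = 2ρ / |p|² = 2×0.20180 / 0.42761 = 0.94387
θ = 2·atan2(ρ, z) = 2·atan2(0.20180, 0.622) = 0.62746 rad
ℓ = θ/κ = 0.62746/0.94387 = 0.66477

0.9439 5.12 0.6648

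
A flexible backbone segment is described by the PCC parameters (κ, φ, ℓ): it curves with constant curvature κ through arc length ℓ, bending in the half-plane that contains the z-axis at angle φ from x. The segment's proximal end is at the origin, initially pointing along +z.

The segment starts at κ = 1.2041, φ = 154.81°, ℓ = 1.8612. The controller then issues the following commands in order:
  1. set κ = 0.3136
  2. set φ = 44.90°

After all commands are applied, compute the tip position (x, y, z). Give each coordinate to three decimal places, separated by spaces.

initial: κ=1.2041, φ=154.81°, ℓ=1.8612
cmd 1: set κ=0.3136 → (κ,φ,ℓ)=(0.3136,154.81°,1.8612) → tip=(-0.4777,0.2247,1.7573)
cmd 2: set φ=44.90° → (κ,φ,ℓ)=(0.3136,44.90°,1.8612) → tip=(0.3739,0.3726,1.7573)

0.374 0.373 1.757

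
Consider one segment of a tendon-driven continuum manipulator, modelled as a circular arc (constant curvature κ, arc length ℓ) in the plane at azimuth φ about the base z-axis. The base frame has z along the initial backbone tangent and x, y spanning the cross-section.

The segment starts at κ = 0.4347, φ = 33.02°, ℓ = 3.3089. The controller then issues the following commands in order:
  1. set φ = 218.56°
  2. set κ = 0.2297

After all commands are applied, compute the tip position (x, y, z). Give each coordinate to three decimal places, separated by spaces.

-0.937 -0.747 2.999

initial: κ=0.4347, φ=33.02°, ℓ=3.3089
cmd 1: set φ=218.56° → (κ,φ,ℓ)=(0.4347,218.56°,3.3089) → tip=(-1.5613,-1.2446,2.2803)
cmd 2: set κ=0.2297 → (κ,φ,ℓ)=(0.2297,218.56°,3.3089) → tip=(-0.9369,-0.7468,2.9994)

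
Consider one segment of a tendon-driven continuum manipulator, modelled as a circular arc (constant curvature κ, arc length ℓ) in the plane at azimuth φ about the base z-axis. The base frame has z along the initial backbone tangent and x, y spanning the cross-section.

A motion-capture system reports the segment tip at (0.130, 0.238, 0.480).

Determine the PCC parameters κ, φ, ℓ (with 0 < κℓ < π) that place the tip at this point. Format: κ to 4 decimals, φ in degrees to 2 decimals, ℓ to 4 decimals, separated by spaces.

ρ = √(x²+y²) = √(0.130² + 0.238²) = 0.27119
φ = atan2(y, x) mod 360° = atan2(0.238, 0.130) = 61.3558°
|p|² = ρ² + z² = 0.27119² + 0.480² = 0.30394
κ = 2ρ / |p|² = 2×0.27119 / 0.30394 = 1.78447
θ = 2·atan2(ρ, z) = 2·atan2(0.27119, 0.480) = 1.02854 rad
ℓ = θ/κ = 1.02854/1.78447 = 0.57638

1.7845 61.36 0.5764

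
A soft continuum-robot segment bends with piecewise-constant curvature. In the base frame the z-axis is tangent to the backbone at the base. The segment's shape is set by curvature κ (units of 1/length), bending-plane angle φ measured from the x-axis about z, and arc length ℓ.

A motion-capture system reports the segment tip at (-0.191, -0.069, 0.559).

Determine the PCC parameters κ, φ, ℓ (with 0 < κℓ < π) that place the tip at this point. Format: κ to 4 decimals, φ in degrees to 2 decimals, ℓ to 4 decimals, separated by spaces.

ρ = √(x²+y²) = √(-0.191² + -0.069²) = 0.20308
φ = atan2(y, x) mod 360° = atan2(-0.069, -0.191) = 199.8626°
|p|² = ρ² + z² = 0.20308² + 0.559² = 0.35372
κ = 2ρ / |p|² = 2×0.20308 / 0.35372 = 1.14825
θ = 2·atan2(ρ, z) = 2·atan2(0.20308, 0.559) = 0.69694 rad
ℓ = θ/κ = 0.69694/1.14825 = 0.60696

1.1483 199.86 0.6070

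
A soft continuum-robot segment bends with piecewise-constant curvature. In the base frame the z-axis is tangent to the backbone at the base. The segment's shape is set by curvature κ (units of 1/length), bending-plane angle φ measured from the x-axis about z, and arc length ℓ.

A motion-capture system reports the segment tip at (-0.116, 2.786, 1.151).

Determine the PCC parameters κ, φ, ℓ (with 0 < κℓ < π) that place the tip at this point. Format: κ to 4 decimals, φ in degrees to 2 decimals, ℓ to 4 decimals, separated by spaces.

ρ = √(x²+y²) = √(-0.116² + 2.786²) = 2.78841
φ = atan2(y, x) mod 360° = atan2(2.786, -0.116) = 92.3842°
|p|² = ρ² + z² = 2.78841² + 1.151² = 9.10005
κ = 2ρ / |p|² = 2×2.78841 / 9.10005 = 0.61283
θ = 2·atan2(ρ, z) = 2·atan2(2.78841, 1.151) = 2.35864 rad
ℓ = θ/κ = 2.35864/0.61283 = 3.84874

0.6128 92.38 3.8487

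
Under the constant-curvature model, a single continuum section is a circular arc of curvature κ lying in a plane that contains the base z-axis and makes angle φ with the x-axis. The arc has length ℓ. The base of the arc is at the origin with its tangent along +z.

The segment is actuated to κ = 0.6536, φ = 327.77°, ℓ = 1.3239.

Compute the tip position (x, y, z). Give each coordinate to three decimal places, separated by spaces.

0.455 -0.287 1.165

θ = κ·ℓ = 0.6536 × 1.3239 = 0.86530 rad
ρ = (1 − cos θ)/κ = (1 − 0.64841)/0.6536 = 0.53793
z = sin θ / κ = 0.76129/0.6536 = 1.16477
x = ρ cos φ = 0.53793 × cos(327.77°) = 0.45504
y = ρ sin φ = 0.53793 × sin(327.77°) = -0.28689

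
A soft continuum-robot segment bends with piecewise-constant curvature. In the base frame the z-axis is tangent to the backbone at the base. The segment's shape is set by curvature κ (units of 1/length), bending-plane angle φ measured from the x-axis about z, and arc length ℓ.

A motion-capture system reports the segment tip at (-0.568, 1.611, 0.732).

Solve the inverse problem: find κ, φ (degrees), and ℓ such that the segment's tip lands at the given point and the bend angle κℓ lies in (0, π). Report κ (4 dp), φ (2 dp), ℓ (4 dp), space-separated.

0.9892 109.42 2.3574

ρ = √(x²+y²) = √(-0.568² + 1.611²) = 1.70820
φ = atan2(y, x) mod 360° = atan2(1.611, -0.568) = 109.4214°
|p|² = ρ² + z² = 1.70820² + 0.732² = 3.45377
κ = 2ρ / |p|² = 2×1.70820 / 3.45377 = 0.98918
θ = 2·atan2(ρ, z) = 2·atan2(1.70820, 0.732) = 2.33189 rad
ℓ = θ/κ = 2.33189/0.98918 = 2.35740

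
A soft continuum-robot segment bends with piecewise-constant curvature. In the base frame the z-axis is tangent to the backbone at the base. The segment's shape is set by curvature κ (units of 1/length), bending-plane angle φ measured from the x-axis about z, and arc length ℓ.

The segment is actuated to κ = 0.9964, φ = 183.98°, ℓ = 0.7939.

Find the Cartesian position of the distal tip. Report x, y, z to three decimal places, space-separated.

θ = κ·ℓ = 0.9964 × 0.7939 = 0.79104 rad
ρ = (1 − cos θ)/κ = (1 − 0.70310)/0.9964 = 0.29797
z = sin θ / κ = 0.71109/0.9964 = 0.71366
x = ρ cos φ = 0.29797 × cos(183.98°) = -0.29725
y = ρ sin φ = 0.29797 × sin(183.98°) = -0.02068

-0.297 -0.021 0.714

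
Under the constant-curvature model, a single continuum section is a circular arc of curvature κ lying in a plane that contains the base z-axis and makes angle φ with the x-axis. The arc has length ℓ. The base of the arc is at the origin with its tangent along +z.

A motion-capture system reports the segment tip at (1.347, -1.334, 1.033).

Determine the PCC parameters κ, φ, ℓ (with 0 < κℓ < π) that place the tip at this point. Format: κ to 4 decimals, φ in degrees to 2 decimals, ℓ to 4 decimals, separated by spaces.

0.8135 315.28 2.6354

ρ = √(x²+y²) = √(1.347² + -1.334²) = 1.89578
φ = atan2(y, x) mod 360° = atan2(-1.334, 1.347) = 315.2778°
|p|² = ρ² + z² = 1.89578² + 1.033² = 4.66105
κ = 2ρ / |p|² = 2×1.89578 / 4.66105 = 0.81345
θ = 2·atan2(ρ, z) = 2·atan2(1.89578, 1.033) = 2.14376 rad
ℓ = θ/κ = 2.14376/0.81345 = 2.63538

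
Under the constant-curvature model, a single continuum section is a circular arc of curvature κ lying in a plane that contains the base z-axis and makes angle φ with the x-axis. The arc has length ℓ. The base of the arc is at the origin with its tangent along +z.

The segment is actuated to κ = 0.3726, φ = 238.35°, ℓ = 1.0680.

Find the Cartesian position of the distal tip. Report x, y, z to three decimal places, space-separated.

θ = κ·ℓ = 0.3726 × 1.0680 = 0.39794 rad
ρ = (1 − cos θ)/κ = (1 − 0.92186)/0.3726 = 0.20971
z = sin θ / κ = 0.38752/0.3726 = 1.04004
x = ρ cos φ = 0.20971 × cos(238.35°) = -0.11004
y = ρ sin φ = 0.20971 × sin(238.35°) = -0.17852

-0.110 -0.179 1.040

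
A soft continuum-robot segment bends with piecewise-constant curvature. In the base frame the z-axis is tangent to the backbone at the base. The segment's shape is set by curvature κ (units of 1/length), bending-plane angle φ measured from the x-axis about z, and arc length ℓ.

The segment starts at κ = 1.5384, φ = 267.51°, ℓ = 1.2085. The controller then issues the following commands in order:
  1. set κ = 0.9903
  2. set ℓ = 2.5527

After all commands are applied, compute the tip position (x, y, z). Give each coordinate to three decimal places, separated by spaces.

-0.080 -1.834 0.581

initial: κ=1.5384, φ=267.51°, ℓ=1.2085
cmd 1: set κ=0.9903 → (κ,φ,ℓ)=(0.9903,267.51°,1.2085) → tip=(-0.0278,-0.6403,0.9400)
cmd 2: set ℓ=2.5527 → (κ,φ,ℓ)=(0.9903,267.51°,2.5527) → tip=(-0.0797,-1.8336,0.5815)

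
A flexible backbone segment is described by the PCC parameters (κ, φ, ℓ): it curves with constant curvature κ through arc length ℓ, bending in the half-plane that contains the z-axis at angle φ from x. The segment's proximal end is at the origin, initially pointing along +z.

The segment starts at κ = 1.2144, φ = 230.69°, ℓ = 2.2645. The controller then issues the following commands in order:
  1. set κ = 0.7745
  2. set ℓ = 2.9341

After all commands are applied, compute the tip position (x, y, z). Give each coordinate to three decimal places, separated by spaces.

initial: κ=1.2144, φ=230.69°, ℓ=2.2645
cmd 1: set κ=0.7745 → (κ,φ,ℓ)=(0.7745,230.69°,2.2645) → tip=(-0.9669,-1.1809,1.2696)
cmd 2: set ℓ=2.9341 → (κ,φ,ℓ)=(0.7745,230.69°,2.9341) → tip=(-1.3460,-1.6439,0.9861)

-1.346 -1.644 0.986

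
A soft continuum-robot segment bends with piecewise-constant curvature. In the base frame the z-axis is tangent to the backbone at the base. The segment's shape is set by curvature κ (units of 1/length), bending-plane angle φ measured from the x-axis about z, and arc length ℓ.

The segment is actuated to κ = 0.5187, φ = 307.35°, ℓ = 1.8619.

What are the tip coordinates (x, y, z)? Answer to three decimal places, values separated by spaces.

θ = κ·ℓ = 0.5187 × 1.8619 = 0.96577 rad
ρ = (1 − cos θ)/κ = (1 − 0.56879)/0.5187 = 0.83134
z = sin θ / κ = 0.82249/0.5187 = 1.58567
x = ρ cos φ = 0.83134 × cos(307.35°) = 0.50436
y = ρ sin φ = 0.83134 × sin(307.35°) = -0.66087

0.504 -0.661 1.586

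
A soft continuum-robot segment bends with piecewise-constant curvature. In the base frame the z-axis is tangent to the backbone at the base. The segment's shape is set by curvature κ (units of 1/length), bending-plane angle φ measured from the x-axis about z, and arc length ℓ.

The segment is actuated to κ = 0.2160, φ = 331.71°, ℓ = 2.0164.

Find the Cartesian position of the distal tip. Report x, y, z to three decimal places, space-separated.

0.381 -0.205 1.953

θ = κ·ℓ = 0.2160 × 2.0164 = 0.43554 rad
ρ = (1 − cos θ)/κ = (1 − 0.90664)/0.2160 = 0.43222
z = sin θ / κ = 0.42190/0.2160 = 1.95325
x = ρ cos φ = 0.43222 × cos(331.71°) = 0.38059
y = ρ sin φ = 0.43222 × sin(331.71°) = -0.20484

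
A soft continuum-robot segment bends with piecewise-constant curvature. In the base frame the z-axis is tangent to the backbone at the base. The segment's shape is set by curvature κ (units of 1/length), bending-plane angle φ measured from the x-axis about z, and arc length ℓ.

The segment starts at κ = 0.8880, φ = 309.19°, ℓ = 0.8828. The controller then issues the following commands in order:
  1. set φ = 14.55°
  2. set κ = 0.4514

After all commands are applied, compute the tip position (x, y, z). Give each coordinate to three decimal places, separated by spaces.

0.168 0.044 0.860

initial: κ=0.8880, φ=309.19°, ℓ=0.8828
cmd 1: set φ=14.55° → (κ,φ,ℓ)=(0.8880,14.55°,0.8828) → tip=(0.3181,0.0826,0.7951)
cmd 2: set κ=0.4514 → (κ,φ,ℓ)=(0.4514,14.55°,0.8828) → tip=(0.1680,0.0436,0.8596)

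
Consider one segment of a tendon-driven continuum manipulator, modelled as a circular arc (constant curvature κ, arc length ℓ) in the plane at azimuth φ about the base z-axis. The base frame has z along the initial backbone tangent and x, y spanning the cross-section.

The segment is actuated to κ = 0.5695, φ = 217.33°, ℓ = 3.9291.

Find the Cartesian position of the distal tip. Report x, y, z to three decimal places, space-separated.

θ = κ·ℓ = 0.5695 × 3.9291 = 2.23762 rad
ρ = (1 − cos θ)/κ = (1 − -0.61850)/0.5695 = 2.84196
z = sin θ / κ = 0.78579/0.5695 = 1.37979
x = ρ cos φ = 2.84196 × cos(217.33°) = -2.25980
y = ρ sin φ = 2.84196 × sin(217.33°) = -1.72338

-2.260 -1.723 1.380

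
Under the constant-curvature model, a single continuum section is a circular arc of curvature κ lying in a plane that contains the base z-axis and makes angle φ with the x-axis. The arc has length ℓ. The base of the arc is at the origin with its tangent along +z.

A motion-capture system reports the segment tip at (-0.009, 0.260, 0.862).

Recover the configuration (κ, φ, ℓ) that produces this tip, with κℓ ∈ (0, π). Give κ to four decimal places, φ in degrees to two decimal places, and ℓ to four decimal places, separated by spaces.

ρ = √(x²+y²) = √(-0.009² + 0.260²) = 0.26016
φ = atan2(y, x) mod 360° = atan2(0.260, -0.009) = 91.9825°
|p|² = ρ² + z² = 0.26016² + 0.862² = 0.81072
κ = 2ρ / |p|² = 2×0.26016 / 0.81072 = 0.64179
θ = 2·atan2(ρ, z) = 2·atan2(0.26016, 0.862) = 0.58622 rad
ℓ = θ/κ = 0.58622/0.64179 = 0.91343

0.6418 91.98 0.9134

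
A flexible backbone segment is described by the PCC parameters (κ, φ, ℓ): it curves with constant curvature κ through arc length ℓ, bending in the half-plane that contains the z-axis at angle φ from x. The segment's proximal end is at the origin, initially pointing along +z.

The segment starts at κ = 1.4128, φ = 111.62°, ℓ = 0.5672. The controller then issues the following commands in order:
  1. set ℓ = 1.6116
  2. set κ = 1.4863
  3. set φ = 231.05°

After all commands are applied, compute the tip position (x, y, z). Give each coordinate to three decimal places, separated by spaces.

initial: κ=1.4128, φ=111.62°, ℓ=0.5672
cmd 1: set ℓ=1.6116 → (κ,φ,ℓ)=(1.4128,111.62°,1.6116) → tip=(-0.4300,1.0850,0.5386)
cmd 2: set κ=1.4863 → (κ,φ,ℓ)=(1.4863,111.62°,1.6116) → tip=(-0.4299,1.0847,0.4568)
cmd 3: set φ=231.05° → (κ,φ,ℓ)=(1.4863,231.05°,1.6116) → tip=(-0.7335,-0.9074,0.4568)

-0.734 -0.907 0.457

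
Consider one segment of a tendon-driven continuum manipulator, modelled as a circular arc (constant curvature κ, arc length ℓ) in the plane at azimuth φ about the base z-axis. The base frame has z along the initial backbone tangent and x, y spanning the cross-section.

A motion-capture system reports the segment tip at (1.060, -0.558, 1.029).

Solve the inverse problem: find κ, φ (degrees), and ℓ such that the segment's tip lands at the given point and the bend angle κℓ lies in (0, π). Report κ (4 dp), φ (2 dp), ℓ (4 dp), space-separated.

ρ = √(x²+y²) = √(1.060² + -0.558²) = 1.19790
φ = atan2(y, x) mod 360° = atan2(-0.558, 1.060) = 332.2370°
|p|² = ρ² + z² = 1.19790² + 1.029² = 2.49381
κ = 2ρ / |p|² = 2×1.19790 / 2.49381 = 0.96070
θ = 2·atan2(ρ, z) = 2·atan2(1.19790, 1.029) = 1.72220 rad
ℓ = θ/κ = 1.72220/0.96070 = 1.79265

0.9607 332.24 1.7926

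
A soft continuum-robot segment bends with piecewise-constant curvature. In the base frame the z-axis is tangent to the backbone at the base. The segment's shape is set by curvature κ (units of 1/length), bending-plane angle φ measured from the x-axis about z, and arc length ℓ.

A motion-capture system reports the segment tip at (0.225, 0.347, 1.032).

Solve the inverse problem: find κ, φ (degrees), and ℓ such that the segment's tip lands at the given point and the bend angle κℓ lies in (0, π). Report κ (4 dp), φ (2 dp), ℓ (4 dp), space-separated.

ρ = √(x²+y²) = √(0.225² + 0.347²) = 0.41356
φ = atan2(y, x) mod 360° = atan2(0.347, 0.225) = 57.0400°
|p|² = ρ² + z² = 0.41356² + 1.032² = 1.23606
κ = 2ρ / |p|² = 2×0.41356 / 1.23606 = 0.66916
θ = 2·atan2(ρ, z) = 2·atan2(0.41356, 1.032) = 0.76229 rad
ℓ = θ/κ = 0.76229/0.66916 = 1.13916

0.6692 57.04 1.1392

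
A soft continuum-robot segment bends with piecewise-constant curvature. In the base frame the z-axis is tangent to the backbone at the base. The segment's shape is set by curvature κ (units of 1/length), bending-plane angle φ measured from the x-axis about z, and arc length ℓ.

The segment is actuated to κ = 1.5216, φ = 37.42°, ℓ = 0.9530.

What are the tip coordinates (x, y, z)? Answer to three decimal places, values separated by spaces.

0.459 0.351 0.652

θ = κ·ℓ = 1.5216 × 0.9530 = 1.45008 rad
ρ = (1 − cos θ)/κ = (1 − 0.12042)/1.5216 = 0.57806
z = sin θ / κ = 0.99272/1.5216 = 0.65242
x = ρ cos φ = 0.57806 × cos(37.42°) = 0.45910
y = ρ sin φ = 0.57806 × sin(37.42°) = 0.35126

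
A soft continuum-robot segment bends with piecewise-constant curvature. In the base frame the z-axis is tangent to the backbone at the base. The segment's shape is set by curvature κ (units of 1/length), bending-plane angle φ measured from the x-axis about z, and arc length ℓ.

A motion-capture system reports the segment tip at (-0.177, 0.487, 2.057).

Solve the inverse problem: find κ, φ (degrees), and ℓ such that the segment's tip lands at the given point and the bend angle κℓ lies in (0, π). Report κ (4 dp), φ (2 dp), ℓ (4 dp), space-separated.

0.2303 109.97 2.1429

ρ = √(x²+y²) = √(-0.177² + 0.487²) = 0.51817
φ = atan2(y, x) mod 360° = atan2(0.487, -0.177) = 109.9737°
|p|² = ρ² + z² = 0.51817² + 2.057² = 4.49975
κ = 2ρ / |p|² = 2×0.51817 / 4.49975 = 0.23031
θ = 2·atan2(ρ, z) = 2·atan2(0.51817, 2.057) = 0.49354 rad
ℓ = θ/κ = 0.49354/0.23031 = 2.14294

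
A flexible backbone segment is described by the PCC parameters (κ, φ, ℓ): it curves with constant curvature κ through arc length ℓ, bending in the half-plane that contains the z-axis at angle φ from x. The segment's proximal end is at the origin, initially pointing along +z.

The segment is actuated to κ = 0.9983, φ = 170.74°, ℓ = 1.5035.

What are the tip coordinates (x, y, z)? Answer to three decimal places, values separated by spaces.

θ = κ·ℓ = 0.9983 × 1.5035 = 1.50094 rad
ρ = (1 − cos θ)/κ = (1 − 0.06980)/0.9983 = 0.93179
z = sin θ / κ = 0.99756/0.9983 = 0.99926
x = ρ cos φ = 0.93179 × cos(170.74°) = -0.91965
y = ρ sin φ = 0.93179 × sin(170.74°) = 0.14994

-0.920 0.150 0.999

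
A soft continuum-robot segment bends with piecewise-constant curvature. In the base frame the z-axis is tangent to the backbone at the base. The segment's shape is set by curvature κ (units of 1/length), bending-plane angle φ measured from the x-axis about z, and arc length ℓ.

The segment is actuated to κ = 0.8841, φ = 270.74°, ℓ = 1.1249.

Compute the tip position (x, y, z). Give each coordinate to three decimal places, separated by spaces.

θ = κ·ℓ = 0.8841 × 1.1249 = 0.99452 rad
ρ = (1 − cos θ)/κ = (1 − 0.54490)/0.8841 = 0.51476
z = sin θ / κ = 0.83850/0.8841 = 0.94842
x = ρ cos φ = 0.51476 × cos(270.74°) = 0.00665
y = ρ sin φ = 0.51476 × sin(270.74°) = -0.51472

0.007 -0.515 0.948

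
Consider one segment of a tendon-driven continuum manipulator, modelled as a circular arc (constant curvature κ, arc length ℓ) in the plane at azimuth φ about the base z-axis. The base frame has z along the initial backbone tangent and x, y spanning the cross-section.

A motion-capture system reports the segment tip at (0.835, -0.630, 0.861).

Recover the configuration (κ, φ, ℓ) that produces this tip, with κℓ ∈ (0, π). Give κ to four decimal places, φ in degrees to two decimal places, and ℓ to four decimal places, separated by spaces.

1.1398 322.97 1.5479

ρ = √(x²+y²) = √(0.835² + -0.630²) = 1.04600
φ = atan2(y, x) mod 360° = atan2(-0.630, 0.835) = 322.9658°
|p|² = ρ² + z² = 1.04600² + 0.861² = 1.83545
κ = 2ρ / |p|² = 2×1.04600 / 1.83545 = 1.13978
θ = 2·atan2(ρ, z) = 2·atan2(1.04600, 0.861) = 1.76422 rad
ℓ = θ/κ = 1.76422/1.13978 = 1.54785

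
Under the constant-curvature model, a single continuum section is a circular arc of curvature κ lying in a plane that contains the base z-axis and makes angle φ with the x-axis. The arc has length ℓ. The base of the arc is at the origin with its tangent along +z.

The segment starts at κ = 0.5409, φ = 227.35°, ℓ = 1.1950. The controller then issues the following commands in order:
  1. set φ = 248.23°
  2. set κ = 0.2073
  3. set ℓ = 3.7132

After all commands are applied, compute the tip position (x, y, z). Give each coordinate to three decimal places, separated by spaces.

-0.504 -1.263 3.357

initial: κ=0.5409, φ=227.35°, ℓ=1.1950
cmd 1: set φ=248.23° → (κ,φ,ℓ)=(0.5409,248.23°,1.1950) → tip=(-0.1383,-0.3464,1.1135)
cmd 2: set κ=0.2073 → (κ,φ,ℓ)=(0.2073,248.23°,1.1950) → tip=(-0.0546,-0.1368,1.1828)
cmd 3: set ℓ=3.7132 → (κ,φ,ℓ)=(0.2073,248.23°,3.7132) → tip=(-0.5044,-1.2629,3.3572)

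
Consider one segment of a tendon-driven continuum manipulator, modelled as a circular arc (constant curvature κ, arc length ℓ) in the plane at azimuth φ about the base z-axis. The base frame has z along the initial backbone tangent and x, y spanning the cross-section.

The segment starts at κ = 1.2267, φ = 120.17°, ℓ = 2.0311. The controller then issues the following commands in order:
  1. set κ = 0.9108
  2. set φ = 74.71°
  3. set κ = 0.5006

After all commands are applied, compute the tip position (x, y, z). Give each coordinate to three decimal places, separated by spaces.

initial: κ=1.2267, φ=120.17°, ℓ=2.0311
cmd 1: set κ=0.9108 → (κ,φ,ℓ)=(0.9108,120.17°,2.0311) → tip=(-0.7038,1.2107,1.0554)
cmd 2: set φ=74.71° → (κ,φ,ℓ)=(0.9108,74.71°,2.0311) → tip=(0.3693,1.3509,1.0554)
cmd 3: set κ=0.5006 → (κ,φ,ℓ)=(0.5006,74.71°,2.0311) → tip=(0.2496,0.9131,1.6988)

0.250 0.913 1.699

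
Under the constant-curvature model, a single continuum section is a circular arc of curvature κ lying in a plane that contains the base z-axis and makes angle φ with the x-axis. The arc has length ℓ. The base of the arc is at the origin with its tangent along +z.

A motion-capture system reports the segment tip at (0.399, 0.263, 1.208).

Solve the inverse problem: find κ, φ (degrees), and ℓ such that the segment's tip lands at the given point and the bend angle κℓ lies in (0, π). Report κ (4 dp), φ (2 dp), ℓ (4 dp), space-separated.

0.5663 33.39 1.3303

ρ = √(x²+y²) = √(0.399² + 0.263²) = 0.47788
φ = atan2(y, x) mod 360° = atan2(0.263, 0.399) = 33.3908°
|p|² = ρ² + z² = 0.47788² + 1.208² = 1.68763
κ = 2ρ / |p|² = 2×0.47788 / 1.68763 = 0.56633
θ = 2·atan2(ρ, z) = 2·atan2(0.47788, 1.208) = 0.75341 rad
ℓ = θ/κ = 0.75341/0.56633 = 1.33033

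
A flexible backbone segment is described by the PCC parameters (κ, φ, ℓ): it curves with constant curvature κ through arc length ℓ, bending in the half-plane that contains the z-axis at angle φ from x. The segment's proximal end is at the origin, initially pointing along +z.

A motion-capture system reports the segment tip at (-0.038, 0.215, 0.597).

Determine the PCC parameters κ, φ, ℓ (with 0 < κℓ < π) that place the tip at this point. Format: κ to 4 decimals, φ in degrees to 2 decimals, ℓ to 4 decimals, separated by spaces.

ρ = √(x²+y²) = √(-0.038² + 0.215²) = 0.21833
φ = atan2(y, x) mod 360° = atan2(0.215, -0.038) = 100.0232°
|p|² = ρ² + z² = 0.21833² + 0.597² = 0.40408
κ = 2ρ / |p|² = 2×0.21833 / 0.40408 = 1.08064
θ = 2·atan2(ρ, z) = 2·atan2(0.21833, 0.597) = 0.70121 rad
ℓ = θ/κ = 0.70121/1.08064 = 0.64888

1.0806 100.02 0.6489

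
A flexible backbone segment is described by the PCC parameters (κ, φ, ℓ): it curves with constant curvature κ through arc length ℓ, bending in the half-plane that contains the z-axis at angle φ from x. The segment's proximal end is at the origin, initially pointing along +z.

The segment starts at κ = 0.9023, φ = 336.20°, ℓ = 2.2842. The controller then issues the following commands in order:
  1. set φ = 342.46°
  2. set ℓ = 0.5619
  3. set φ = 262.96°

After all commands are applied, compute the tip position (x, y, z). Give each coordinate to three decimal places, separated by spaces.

-0.017 -0.138 0.538

initial: κ=0.9023, φ=336.20°, ℓ=2.2842
cmd 1: set φ=342.46° → (κ,φ,ℓ)=(0.9023,342.46°,2.2842) → tip=(1.5543,-0.4913,0.9777)
cmd 2: set ℓ=0.5619 → (κ,φ,ℓ)=(0.9023,342.46°,0.5619) → tip=(0.1329,-0.0420,0.5381)
cmd 3: set φ=262.96° → (κ,φ,ℓ)=(0.9023,262.96°,0.5619) → tip=(-0.0171,-0.1384,0.5381)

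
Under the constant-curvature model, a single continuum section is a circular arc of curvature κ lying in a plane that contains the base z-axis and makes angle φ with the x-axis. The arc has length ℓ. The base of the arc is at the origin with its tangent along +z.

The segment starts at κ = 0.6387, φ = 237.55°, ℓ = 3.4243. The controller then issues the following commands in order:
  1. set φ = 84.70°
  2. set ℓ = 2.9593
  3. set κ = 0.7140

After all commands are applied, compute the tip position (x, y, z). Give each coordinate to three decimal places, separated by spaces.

initial: κ=0.6387, φ=237.55°, ℓ=3.4243
cmd 1: set φ=84.70° → (κ,φ,ℓ)=(0.6387,84.70°,3.4243) → tip=(0.2282,2.4601,1.2776)
cmd 2: set ℓ=2.9593 → (κ,φ,ℓ)=(0.6387,84.70°,2.9593) → tip=(0.1900,2.0484,1.4865)
cmd 3: set κ=0.7140 → (κ,φ,ℓ)=(0.7140,84.70°,2.9593) → tip=(0.1961,2.1141,1.1997)

0.196 2.114 1.200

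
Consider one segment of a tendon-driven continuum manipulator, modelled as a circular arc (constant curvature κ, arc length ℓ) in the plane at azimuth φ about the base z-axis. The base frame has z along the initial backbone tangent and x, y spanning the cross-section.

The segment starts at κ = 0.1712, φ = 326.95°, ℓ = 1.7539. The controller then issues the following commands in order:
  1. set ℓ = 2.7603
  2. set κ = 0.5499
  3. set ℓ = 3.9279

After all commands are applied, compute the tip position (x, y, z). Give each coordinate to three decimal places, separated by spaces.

initial: κ=0.1712, φ=326.95°, ℓ=1.7539
cmd 1: set ℓ=2.7603 → (κ,φ,ℓ)=(0.1712,326.95°,2.7603) → tip=(0.5366,-0.3491,2.6587)
cmd 2: set κ=0.5499 → (κ,φ,ℓ)=(0.5499,326.95°,2.7603) → tip=(1.4437,-0.9393,1.8160)
cmd 3: set ℓ=3.9279 → (κ,φ,ℓ)=(0.5499,326.95°,3.9279) → tip=(2.3712,-1.5428,1.5119)

2.371 -1.543 1.512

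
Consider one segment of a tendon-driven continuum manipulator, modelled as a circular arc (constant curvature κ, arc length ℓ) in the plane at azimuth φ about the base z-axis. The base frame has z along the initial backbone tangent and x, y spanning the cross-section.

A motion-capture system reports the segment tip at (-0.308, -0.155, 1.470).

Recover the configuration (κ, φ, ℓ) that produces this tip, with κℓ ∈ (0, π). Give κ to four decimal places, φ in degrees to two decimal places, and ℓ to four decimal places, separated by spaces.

0.3025 206.71 1.5233

ρ = √(x²+y²) = √(-0.308² + -0.155²) = 0.34480
φ = atan2(y, x) mod 360° = atan2(-0.155, -0.308) = 206.7137°
|p|² = ρ² + z² = 0.34480² + 1.470² = 2.27979
κ = 2ρ / |p|² = 2×0.34480 / 2.27979 = 0.30249
θ = 2·atan2(ρ, z) = 2·atan2(0.34480, 1.470) = 0.46079 rad
ℓ = θ/κ = 0.46079/0.30249 = 1.52334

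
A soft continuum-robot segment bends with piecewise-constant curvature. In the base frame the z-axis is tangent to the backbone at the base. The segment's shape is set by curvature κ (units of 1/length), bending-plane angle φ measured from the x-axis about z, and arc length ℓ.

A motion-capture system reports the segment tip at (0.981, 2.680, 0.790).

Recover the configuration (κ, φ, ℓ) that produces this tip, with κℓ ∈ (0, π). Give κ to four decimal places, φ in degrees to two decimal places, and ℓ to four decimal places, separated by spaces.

ρ = √(x²+y²) = √(0.981² + 2.680²) = 2.85390
φ = atan2(y, x) mod 360° = atan2(2.680, 0.981) = 69.8951°
|p|² = ρ² + z² = 2.85390² + 0.790² = 8.76886
κ = 2ρ / |p|² = 2×2.85390 / 8.76886 = 0.65092
θ = 2·atan2(ρ, z) = 2·atan2(2.85390, 0.790) = 2.60149 rad
ℓ = θ/κ = 2.60149/0.65092 = 3.99665

0.6509 69.90 3.9966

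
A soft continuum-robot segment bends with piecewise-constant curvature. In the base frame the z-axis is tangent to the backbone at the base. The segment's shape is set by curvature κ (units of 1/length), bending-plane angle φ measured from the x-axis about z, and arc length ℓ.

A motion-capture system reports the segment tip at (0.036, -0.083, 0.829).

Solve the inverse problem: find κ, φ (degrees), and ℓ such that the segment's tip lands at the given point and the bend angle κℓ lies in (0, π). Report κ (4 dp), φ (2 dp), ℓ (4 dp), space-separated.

ρ = √(x²+y²) = √(0.036² + -0.083²) = 0.09047
φ = atan2(y, x) mod 360° = atan2(-0.083, 0.036) = 293.4481°
|p|² = ρ² + z² = 0.09047² + 0.829² = 0.69543
κ = 2ρ / |p|² = 2×0.09047 / 0.69543 = 0.26019
θ = 2·atan2(ρ, z) = 2·atan2(0.09047, 0.829) = 0.21740 rad
ℓ = θ/κ = 0.21740/0.26019 = 0.83557

0.2602 293.45 0.8356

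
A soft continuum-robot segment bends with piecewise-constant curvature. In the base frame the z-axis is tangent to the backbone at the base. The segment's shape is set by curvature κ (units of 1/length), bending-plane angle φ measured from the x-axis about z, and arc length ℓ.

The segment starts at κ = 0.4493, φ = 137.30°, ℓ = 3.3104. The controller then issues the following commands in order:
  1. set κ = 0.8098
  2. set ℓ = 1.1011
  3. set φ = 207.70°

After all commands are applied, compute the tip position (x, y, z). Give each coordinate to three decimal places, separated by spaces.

-0.407 -0.213 0.961

initial: κ=0.4493, φ=137.30°, ℓ=3.3104
cmd 1: set κ=0.8098 → (κ,φ,ℓ)=(0.8098,137.30°,3.3104) → tip=(-1.7204,1.5875,0.5491)
cmd 2: set ℓ=1.1011 → (κ,φ,ℓ)=(0.8098,137.30°,1.1011) → tip=(-0.3375,0.3114,0.9609)
cmd 3: set φ=207.70° → (κ,φ,ℓ)=(0.8098,207.70°,1.1011) → tip=(-0.4066,-0.2135,0.9609)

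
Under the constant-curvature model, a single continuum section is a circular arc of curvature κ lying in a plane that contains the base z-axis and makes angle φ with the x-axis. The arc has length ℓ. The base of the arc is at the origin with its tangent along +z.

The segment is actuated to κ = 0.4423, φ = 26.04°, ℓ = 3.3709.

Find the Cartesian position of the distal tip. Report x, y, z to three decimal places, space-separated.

1.869 0.913 2.254

θ = κ·ℓ = 0.4423 × 3.3709 = 1.49095 rad
ρ = (1 − cos θ)/κ = (1 − 0.07976)/0.4423 = 2.08057
z = sin θ / κ = 0.99681/0.4423 = 2.25371
x = ρ cos φ = 2.08057 × cos(26.04°) = 1.86937
y = ρ sin φ = 2.08057 × sin(26.04°) = 0.91337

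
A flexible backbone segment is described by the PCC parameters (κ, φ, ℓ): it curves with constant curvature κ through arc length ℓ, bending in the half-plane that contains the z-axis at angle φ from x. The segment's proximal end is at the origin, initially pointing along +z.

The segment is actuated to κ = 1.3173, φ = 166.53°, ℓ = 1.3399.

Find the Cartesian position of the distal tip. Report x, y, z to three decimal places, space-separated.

θ = κ·ℓ = 1.3173 × 1.3399 = 1.76505 rad
ρ = (1 − cos θ)/κ = (1 − -0.19303)/1.3173 = 0.90567
z = sin θ / κ = 0.98119/1.3173 = 0.74485
x = ρ cos φ = 0.90567 × cos(166.53°) = -0.88075
y = ρ sin φ = 0.90567 × sin(166.53°) = 0.21096

-0.881 0.211 0.745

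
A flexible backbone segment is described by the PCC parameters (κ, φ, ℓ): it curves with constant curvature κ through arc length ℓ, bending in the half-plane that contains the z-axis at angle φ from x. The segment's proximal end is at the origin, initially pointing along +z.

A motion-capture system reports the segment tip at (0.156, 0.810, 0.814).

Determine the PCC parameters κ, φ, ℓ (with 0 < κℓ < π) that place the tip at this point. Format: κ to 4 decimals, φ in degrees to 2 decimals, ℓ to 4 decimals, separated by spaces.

1.2284 79.10 1.2896

ρ = √(x²+y²) = √(0.156² + 0.810²) = 0.82489
φ = atan2(y, x) mod 360° = atan2(0.810, 0.156) = 79.0987°
|p|² = ρ² + z² = 0.82489² + 0.814² = 1.34303
κ = 2ρ / |p|² = 2×0.82489 / 1.34303 = 1.22839
θ = 2·atan2(ρ, z) = 2·atan2(0.82489, 0.814) = 1.58408 rad
ℓ = θ/κ = 1.58408/1.22839 = 1.28955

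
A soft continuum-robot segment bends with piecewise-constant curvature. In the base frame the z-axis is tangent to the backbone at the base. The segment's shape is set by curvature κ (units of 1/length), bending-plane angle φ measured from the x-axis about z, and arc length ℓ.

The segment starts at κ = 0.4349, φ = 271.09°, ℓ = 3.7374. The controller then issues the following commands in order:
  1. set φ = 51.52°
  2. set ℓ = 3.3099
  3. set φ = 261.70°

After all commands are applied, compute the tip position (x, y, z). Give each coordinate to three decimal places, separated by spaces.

initial: κ=0.4349, φ=271.09°, ℓ=3.7374
cmd 1: set φ=51.52° → (κ,φ,ℓ)=(0.4349,51.52°,3.7374) → tip=(1.5088,1.8982,2.2960)
cmd 2: set ℓ=3.3099 → (κ,φ,ℓ)=(0.4349,51.52°,3.3099) → tip=(1.2434,1.5643,2.2796)
cmd 3: set φ=261.70° → (κ,φ,ℓ)=(0.4349,261.70°,3.3099) → tip=(-0.2885,-1.9774,2.2796)

-0.288 -1.977 2.280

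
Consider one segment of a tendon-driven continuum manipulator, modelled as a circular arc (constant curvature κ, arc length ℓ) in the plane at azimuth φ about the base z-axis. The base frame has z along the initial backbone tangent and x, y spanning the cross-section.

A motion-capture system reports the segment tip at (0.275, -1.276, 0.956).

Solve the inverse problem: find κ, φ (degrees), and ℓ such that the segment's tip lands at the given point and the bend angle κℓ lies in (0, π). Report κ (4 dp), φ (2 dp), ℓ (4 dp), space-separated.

ρ = √(x²+y²) = √(0.275² + -1.276²) = 1.30530
φ = atan2(y, x) mod 360° = atan2(-1.276, 0.275) = 282.1622°
|p|² = ρ² + z² = 1.30530² + 0.956² = 2.61774
κ = 2ρ / |p|² = 2×1.30530 / 2.61774 = 0.99727
θ = 2·atan2(ρ, z) = 2·atan2(1.30530, 0.956) = 1.87731 rad
ℓ = θ/κ = 1.87731/0.99727 = 1.88245

0.9973 282.16 1.8824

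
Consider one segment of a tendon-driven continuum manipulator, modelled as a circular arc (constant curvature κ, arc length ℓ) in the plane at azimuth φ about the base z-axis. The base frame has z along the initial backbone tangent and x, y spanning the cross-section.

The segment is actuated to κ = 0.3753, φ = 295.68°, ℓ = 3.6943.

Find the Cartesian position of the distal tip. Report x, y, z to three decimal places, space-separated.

θ = κ·ℓ = 0.3753 × 3.6943 = 1.38647 rad
ρ = (1 − cos θ)/κ = (1 − 0.18328)/0.3753 = 2.17617
z = sin θ / κ = 0.98306/0.3753 = 2.61940
x = ρ cos φ = 2.17617 × cos(295.68°) = 0.94303
y = ρ sin φ = 2.17617 × sin(295.68°) = -1.96123

0.943 -1.961 2.619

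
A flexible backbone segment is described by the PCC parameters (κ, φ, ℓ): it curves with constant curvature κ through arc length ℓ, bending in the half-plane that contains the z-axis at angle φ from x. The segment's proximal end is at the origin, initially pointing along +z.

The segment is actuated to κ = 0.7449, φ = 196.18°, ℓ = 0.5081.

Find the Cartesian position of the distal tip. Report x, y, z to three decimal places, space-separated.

-0.091 -0.026 0.496

θ = κ·ℓ = 0.7449 × 0.5081 = 0.37848 rad
ρ = (1 − cos θ)/κ = (1 − 0.92923)/0.7449 = 0.09501
z = sin θ / κ = 0.36951/0.7449 = 0.49606
x = ρ cos φ = 0.09501 × cos(196.18°) = -0.09125
y = ρ sin φ = 0.09501 × sin(196.18°) = -0.02648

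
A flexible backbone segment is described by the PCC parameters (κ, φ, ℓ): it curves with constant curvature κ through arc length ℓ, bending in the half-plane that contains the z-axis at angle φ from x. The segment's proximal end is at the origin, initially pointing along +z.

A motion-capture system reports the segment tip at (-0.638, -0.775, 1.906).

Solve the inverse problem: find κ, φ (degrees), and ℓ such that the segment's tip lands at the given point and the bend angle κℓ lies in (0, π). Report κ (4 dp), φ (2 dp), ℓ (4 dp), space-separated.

0.4326 230.54 2.2409

ρ = √(x²+y²) = √(-0.638² + -0.775²) = 1.00383
φ = atan2(y, x) mod 360° = atan2(-0.775, -0.638) = 230.5379°
|p|² = ρ² + z² = 1.00383² + 1.906² = 4.64050
κ = 2ρ / |p|² = 2×1.00383 / 4.64050 = 0.43264
θ = 2·atan2(ρ, z) = 2·atan2(1.00383, 1.906) = 0.96951 rad
ℓ = θ/κ = 0.96951/0.43264 = 2.24092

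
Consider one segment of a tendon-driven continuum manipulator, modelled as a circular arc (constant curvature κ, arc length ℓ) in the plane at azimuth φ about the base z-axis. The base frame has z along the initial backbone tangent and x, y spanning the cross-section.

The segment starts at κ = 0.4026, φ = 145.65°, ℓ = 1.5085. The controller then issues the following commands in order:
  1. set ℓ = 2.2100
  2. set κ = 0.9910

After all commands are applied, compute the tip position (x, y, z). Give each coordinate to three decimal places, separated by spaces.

initial: κ=0.4026, φ=145.65°, ℓ=1.5085
cmd 1: set ℓ=2.2100 → (κ,φ,ℓ)=(0.4026,145.65°,2.2100) → tip=(-0.7596,0.5191,1.9297)
cmd 2: set κ=0.9910 → (κ,φ,ℓ)=(0.9910,145.65°,2.2100) → tip=(-1.3167,0.8999,0.8217)

-1.317 0.900 0.822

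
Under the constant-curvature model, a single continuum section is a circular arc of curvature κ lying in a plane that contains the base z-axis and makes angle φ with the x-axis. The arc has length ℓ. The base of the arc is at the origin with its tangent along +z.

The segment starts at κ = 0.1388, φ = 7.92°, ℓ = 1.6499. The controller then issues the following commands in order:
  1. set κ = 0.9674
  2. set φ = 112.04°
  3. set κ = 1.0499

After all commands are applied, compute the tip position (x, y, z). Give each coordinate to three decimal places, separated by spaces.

initial: κ=0.1388, φ=7.92°, ℓ=1.6499
cmd 1: set κ=0.9674 → (κ,φ,ℓ)=(0.9674,7.92°,1.6499) → tip=(1.0498,0.1460,1.0334)
cmd 2: set φ=112.04° → (κ,φ,ℓ)=(0.9674,112.04°,1.6499) → tip=(-0.3977,0.9824,1.0334)
cmd 3: set κ=1.0499 → (κ,φ,ℓ)=(1.0499,112.04°,1.6499) → tip=(-0.4149,1.0248,0.9401)

-0.415 1.025 0.940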